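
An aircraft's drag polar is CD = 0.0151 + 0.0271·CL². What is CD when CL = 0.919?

CD = 0.038

CD = 0.0151 + 0.0271 × 0.919² = 0.0151 + 0.02289 = 0.038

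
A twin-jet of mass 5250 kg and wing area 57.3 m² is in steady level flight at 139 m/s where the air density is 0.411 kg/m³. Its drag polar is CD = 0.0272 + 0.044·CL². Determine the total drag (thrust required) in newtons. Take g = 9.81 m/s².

Level flight ⇒ L = W = m·g = 5250 × 9.81 = 51502 N.
Dynamic pressure q = 0.5 × 0.411 × 139² = 3970 Pa.
Required CL = L/(qS) = 51502/(3970·57.3) = 0.2264.
CD = 0.0272 + 0.044 × 0.2264² = 0.02945.
D = q·S·CD = 3970 × 57.3 × 0.02945 = 6701 N

D = 6700 N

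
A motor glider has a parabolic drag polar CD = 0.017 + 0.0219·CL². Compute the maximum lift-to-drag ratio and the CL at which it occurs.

(L/D)max = 25.9, at CL = 0.881

For CD = CD0 + K·CL², (L/D)max occurs at CL* = √(CD0/K) and equals 1/(2√(K·CD0)).
(L/D)max = 1/(2√(0.0219 × 0.017)) = 1/(2 × 0.0193) = 25.9
CL* = √(0.017/0.0219) = 0.881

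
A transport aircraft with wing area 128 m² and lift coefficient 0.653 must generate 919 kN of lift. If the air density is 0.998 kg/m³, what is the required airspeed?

v = 148 m/s

L = ½ρv²S·CL ⇒ v = √(2L/(ρ·S·CL))
v = √(2 × 9.19×10^5 / (0.998 × 128 × 0.653)) = √22030 = 148 m/s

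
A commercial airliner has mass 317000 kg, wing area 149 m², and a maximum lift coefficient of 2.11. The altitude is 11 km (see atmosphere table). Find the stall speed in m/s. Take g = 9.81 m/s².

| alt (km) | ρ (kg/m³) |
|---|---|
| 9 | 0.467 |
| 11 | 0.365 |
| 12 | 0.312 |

At 11 km, from the table: ρ = 0.365 kg/m³.
At stall, lift equals weight: L = W = m·g = 317000 × 9.81 = 3.11×10^6 N.
V_stall = √(2W/(ρ·S·CL,max)) = √(2 × 3.11×10^6 / (0.365 × 149 × 2.11))
V_stall = √54200 = 233 m/s

V_stall = 233 m/s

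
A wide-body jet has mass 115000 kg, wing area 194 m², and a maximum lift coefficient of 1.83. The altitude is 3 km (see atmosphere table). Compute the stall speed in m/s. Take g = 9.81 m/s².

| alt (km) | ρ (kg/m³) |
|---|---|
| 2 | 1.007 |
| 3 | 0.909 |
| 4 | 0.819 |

At 3 km, from the table: ρ = 0.909 kg/m³.
Stall occurs when L = W at CL,max. W = mg = 115000 × 9.81 = 1.128×10^6 N.
V_stall = √(2W/(ρ·S·CL,max)) = √(2 × 1.128×10^6 / (0.909 × 194 × 1.83))
V_stall = √6992 = 83.6 m/s

V_stall = 83.6 m/s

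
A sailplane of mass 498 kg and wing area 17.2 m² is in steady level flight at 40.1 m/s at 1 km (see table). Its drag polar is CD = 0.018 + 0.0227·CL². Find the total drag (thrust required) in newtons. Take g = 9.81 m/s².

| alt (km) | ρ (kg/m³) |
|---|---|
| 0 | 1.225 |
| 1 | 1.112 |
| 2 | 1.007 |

At 1 km, from the table: ρ = 1.112 kg/m³.
Level flight ⇒ L = W = m·g = 498 × 9.81 = 4885.4 N.
q = ½ρv² = ½ × 1.112 × 40.1² = 894.1 Pa.
CL = W/(q·S) = 4885.4 / (894.1 × 17.2) = 0.3177.
CD = 0.018 + 0.0227 × 0.3177² = 0.02029.
D = q·S·CD = 894.1 × 17.2 × 0.02029 = 312 N

D = 312 N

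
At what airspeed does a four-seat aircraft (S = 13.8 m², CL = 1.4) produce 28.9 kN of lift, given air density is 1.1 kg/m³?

L = ½ρv²S·CL ⇒ v = √(2L/(ρ·S·CL))
v = √(2 × 28900 / (1.1 × 13.8 × 1.4)) = √2720 = 52.2 m/s

v = 52.2 m/s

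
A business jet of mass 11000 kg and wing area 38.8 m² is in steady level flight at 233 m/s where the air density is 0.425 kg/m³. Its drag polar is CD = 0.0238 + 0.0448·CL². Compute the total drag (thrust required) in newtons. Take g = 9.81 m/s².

Weight W = mg = 11000 × 9.81 = 1.0791×10^5 N; in level flight L = W.
q = ½ρv² = ½ × 0.425 × 233² = 11540 Pa.
CL = W/(q·S) = 1.0791×10^5 / (11540 × 38.8) = 0.2411.
CD = 0.0238 + 0.0448 × 0.2411² = 0.0264.
D = q·S·CD = 11540 × 38.8 × 0.0264 = 11820 N

D = 11800 N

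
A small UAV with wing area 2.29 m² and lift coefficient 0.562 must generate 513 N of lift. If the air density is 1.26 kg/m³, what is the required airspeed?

v = 25.2 m/s

L = ½ρv²S·CL ⇒ v = √(2L/(ρ·S·CL))
v = √(2 × 513 / (1.26 × 2.29 × 0.562)) = √632.7 = 25.2 m/s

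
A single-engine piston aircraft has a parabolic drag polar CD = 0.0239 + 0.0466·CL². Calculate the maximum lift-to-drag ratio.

(L/D)max = 15

For CD = CD0 + K·CL², (L/D)max occurs at CL* = √(CD0/K) and equals 1/(2√(K·CD0)).
(L/D)max = 1/(2√(0.0466 × 0.0239)) = 1/(2 × 0.03337) = 15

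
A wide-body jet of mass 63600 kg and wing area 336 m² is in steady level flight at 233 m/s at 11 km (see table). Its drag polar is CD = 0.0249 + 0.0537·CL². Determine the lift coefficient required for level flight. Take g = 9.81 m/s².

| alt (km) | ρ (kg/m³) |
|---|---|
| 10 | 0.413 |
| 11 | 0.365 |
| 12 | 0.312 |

At 11 km, from the table: ρ = 0.365 kg/m³.
Level flight ⇒ L = W = m·g = 63600 × 9.81 = 6.2392×10^5 N.
q = ½ρv² = ½ × 0.365 × 233² = 9908 Pa.
CL = 2W/(ρv²S) = 2×6.2392×10^5/(0.365×233²×336) = 0.1874.

CL = 0.187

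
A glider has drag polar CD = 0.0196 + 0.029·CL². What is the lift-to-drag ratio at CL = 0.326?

L/D = 14.4

CD = 0.0196 + 0.029 × 0.326² = 0.02268
L/D = CL/CD = 0.326 / 0.02268 = 14.4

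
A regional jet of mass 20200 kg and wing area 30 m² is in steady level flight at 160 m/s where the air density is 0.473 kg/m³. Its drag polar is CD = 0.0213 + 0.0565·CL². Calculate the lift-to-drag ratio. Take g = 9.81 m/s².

Weight W = mg = 20200 × 9.81 = 1.9816×10^5 N; in level flight L = W.
q = ½ρv² = ½ × 0.473 × 160² = 6054 Pa.
CL = W/(q·S) = 1.9816×10^5 / (6054 × 30) = 1.091.
CD = 0.0213 + 0.0565 × 1.091² = 0.08855.
L/D = CL/CD = 1.091 / 0.08855 = 12.3

L/D = 12.3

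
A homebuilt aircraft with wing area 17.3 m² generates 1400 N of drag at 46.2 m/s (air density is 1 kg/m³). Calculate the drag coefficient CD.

From D = ½ρv²S·CD, rearranging gives CD = 2D/(ρv²S).
CD = 2 × 1400 / (1 × 46.2² × 17.3) = 0.0758

CD = 0.0758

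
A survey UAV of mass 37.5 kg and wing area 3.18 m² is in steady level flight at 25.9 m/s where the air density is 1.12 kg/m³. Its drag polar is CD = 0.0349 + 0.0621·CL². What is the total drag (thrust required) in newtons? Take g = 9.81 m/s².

Level flight ⇒ L = W = m·g = 37.5 × 9.81 = 367.88 N.
q = ½ρv² = ½ × 1.12 × 25.9² = 375.7 Pa.
CL = W/(q·S) = 367.88 / (375.7 × 3.18) = 0.308.
CD = 0.0349 + 0.0621 × 0.308² = 0.04079.
D = q·S·CD = 375.7 × 3.18 × 0.04079 = 48.73 N

D = 48.7 N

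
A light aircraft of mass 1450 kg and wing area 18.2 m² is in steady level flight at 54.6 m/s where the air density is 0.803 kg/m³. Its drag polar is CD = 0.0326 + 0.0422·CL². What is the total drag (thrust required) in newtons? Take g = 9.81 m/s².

D = 1100 N

Level flight ⇒ L = W = m·g = 1450 × 9.81 = 14224 N.
q = ½ρv² = ½ × 0.803 × 54.6² = 1197 Pa.
CL = 2W/(ρv²S) = 2×14224/(0.803×54.6²×18.2) = 0.653.
CD = 0.0326 + 0.0422 × 0.653² = 0.05059.
D = q·S·CD = 1197 × 18.2 × 0.05059 = 1102 N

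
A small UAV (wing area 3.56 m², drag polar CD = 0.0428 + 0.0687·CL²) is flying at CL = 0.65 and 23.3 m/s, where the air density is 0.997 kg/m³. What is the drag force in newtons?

D = 69.2 N

CD = 0.0428 + 0.0687 × 0.65² = 0.07183
D = ½ρv²S·CD = ½ × 0.997 × 23.3² × 3.56 × 0.07183 = 69.2 N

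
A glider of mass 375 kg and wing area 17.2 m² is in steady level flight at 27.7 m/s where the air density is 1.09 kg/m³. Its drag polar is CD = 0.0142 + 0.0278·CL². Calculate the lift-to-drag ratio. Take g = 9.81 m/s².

L/D = 23.8

In steady level flight, lift balances weight: W = mg = 375 × 9.81 = 3678.8 N.
Dynamic pressure q = 0.5 × 1.09 × 27.7² = 418.2 Pa.
Required CL = L/(qS) = 3678.8/(418.2·17.2) = 0.5115.
CD = 0.0142 + 0.0278 × 0.5115² = 0.02147.
L/D = CL/CD = 0.5115 / 0.02147 = 23.8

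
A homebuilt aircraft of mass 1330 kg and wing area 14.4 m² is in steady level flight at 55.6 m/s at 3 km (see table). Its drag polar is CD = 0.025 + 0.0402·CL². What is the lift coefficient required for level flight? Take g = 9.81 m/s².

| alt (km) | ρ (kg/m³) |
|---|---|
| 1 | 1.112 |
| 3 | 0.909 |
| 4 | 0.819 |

At 3 km, from the table: ρ = 0.909 kg/m³.
Level flight ⇒ L = W = m·g = 1330 × 9.81 = 13047 N.
Dynamic pressure q = 0.5 × 0.909 × 55.6² = 1405 Pa.
Required CL = L/(qS) = 13047/(1405·14.4) = 0.6449.

CL = 0.645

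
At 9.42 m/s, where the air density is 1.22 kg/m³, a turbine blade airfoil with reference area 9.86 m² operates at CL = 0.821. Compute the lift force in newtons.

Dynamic pressure q = ½ρv² = ½ × 1.22 × 9.42² = 54.13 Pa.
L = q·S·CL = 54.13 × 9.86 × 0.821 = 438 N

L = 438 N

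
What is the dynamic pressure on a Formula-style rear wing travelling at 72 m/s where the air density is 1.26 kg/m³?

q = 3270 Pa

q = ½ρv² = ½ × 1.26 × 72² = 3270 Pa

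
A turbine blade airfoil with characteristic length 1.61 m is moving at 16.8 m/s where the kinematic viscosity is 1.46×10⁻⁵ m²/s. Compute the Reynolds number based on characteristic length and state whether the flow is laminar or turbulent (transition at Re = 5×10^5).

Re = 1.85×10^6 (turbulent)

Re = v·c/ν = 16.8 × 1.61 / (1.46×10⁻⁵) = 1.85×10^6
Since 1.85×10^6 > 5×10^5, the flow is turbulent.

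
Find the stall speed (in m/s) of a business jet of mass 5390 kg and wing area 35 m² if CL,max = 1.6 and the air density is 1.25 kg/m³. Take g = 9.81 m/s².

Weight W = mg = 5390 × 9.81 = 52880 N.
V_stall = √(2W/(ρ·S·CL,max)) = √(2 × 52880 / (1.25 × 35 × 1.6))
V_stall = √1511 = 38.9 m/s

V_stall = 38.9 m/s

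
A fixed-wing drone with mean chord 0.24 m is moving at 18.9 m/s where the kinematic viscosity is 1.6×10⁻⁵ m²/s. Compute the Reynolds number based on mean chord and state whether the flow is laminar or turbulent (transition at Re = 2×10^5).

Re = v·c/ν = 18.9 × 0.24 / (1.6×10⁻⁵) = 2.83×10^5
Since 2.83×10^5 > 2×10^5, the flow is turbulent.

Re = 2.83×10^5 (turbulent)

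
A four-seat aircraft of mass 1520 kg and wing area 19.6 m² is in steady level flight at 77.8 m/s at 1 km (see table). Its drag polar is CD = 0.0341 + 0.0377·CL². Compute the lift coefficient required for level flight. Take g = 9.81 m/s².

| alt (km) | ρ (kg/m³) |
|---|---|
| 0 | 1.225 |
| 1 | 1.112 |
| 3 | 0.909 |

CL = 0.226

At 1 km, from the table: ρ = 1.112 kg/m³.
Weight W = mg = 1520 × 9.81 = 14911 N; in level flight L = W.
q = ½ρv² = ½ × 1.112 × 77.8² = 3365 Pa.
CL = 2W/(ρv²S) = 2×14911/(1.112×77.8²×19.6) = 0.2261.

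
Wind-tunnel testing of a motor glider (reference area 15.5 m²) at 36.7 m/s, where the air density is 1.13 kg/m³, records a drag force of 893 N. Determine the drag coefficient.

CD = 0.0757

From D = ½ρv²S·CD, rearranging gives CD = 2D/(ρv²S).
CD = 2 × 893 / (1.13 × 36.7² × 15.5) = 0.0757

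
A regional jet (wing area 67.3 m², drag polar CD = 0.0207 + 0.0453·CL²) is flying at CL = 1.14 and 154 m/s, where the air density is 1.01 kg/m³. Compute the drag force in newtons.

D = 64100 N

CD = 0.0207 + 0.0453 × 1.14² = 0.07957
D = ½ρv²S·CD = ½ × 1.01 × 154² × 67.3 × 0.07957 = 64100 N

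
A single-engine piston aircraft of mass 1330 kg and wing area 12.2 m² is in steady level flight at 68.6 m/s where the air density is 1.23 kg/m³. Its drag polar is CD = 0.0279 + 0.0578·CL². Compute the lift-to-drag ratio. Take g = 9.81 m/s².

In steady level flight, lift balances weight: W = mg = 1330 × 9.81 = 13047 N.
q = ½ρv² = ½ × 1.23 × 68.6² = 2894 Pa.
CL = W/(q·S) = 13047 / (2894 × 12.2) = 0.3695.
CD = 0.0279 + 0.0578 × 0.3695² = 0.03579.
L/D = CL/CD = 0.3695 / 0.03579 = 10.3

L/D = 10.3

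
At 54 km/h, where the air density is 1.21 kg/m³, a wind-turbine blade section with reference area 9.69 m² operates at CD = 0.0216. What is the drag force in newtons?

Convert speed: v = 54 km/h ÷ 3.6 = 15 m/s.
D = ½ρv²S·CD = ½ × 1.21 × 15² × 9.69 × 0.0216 = 28.5 N

D = 28.5 N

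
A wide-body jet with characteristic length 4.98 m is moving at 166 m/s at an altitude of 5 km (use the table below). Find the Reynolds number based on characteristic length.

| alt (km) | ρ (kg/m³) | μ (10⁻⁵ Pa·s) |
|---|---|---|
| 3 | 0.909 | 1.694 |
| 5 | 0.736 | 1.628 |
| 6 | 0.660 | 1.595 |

At 5 km, from the table: ρ = 0.736 kg/m³, μ = 1.628×10⁻⁵ Pa·s.
Re = ρ·v·c/μ = 0.736 × 166 × 4.98 / (1.628×10⁻⁵) = 3.74×10^7

Re = 3.74×10^7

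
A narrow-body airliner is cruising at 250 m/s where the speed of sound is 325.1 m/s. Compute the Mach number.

M = 0.769

M = v/a = 250 / 325.1 = 0.769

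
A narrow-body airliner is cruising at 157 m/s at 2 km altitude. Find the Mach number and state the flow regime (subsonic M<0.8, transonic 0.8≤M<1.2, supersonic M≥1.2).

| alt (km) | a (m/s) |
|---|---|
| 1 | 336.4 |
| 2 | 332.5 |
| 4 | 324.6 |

At 2 km, from the table: a = 332.5 m/s.
M = v/a = 157 / 332.5 = 0.472
M = 0.472 → subsonic.

M = 0.472 (subsonic)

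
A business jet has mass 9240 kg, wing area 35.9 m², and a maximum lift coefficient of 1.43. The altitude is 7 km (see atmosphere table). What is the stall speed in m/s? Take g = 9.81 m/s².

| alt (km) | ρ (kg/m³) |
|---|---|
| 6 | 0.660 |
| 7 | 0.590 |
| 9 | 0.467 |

At 7 km, from the table: ρ = 0.590 kg/m³.
Weight W = mg = 9240 × 9.81 = 90640 N.
From L = ½ρV²S·CL,max = W: V_stall = √(2W/(ρSCL,max)) = √(2·90640/(0.59·35.9·1.43))
V_stall = √5985 = 77.4 m/s

V_stall = 77.4 m/s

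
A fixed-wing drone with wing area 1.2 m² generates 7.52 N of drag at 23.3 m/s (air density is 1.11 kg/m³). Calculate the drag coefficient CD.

CD = 0.0208

From D = ½ρv²S·CD, rearranging gives CD = 2D/(ρv²S).
CD = 2 × 7.52 / (1.11 × 23.3² × 1.2) = 0.0208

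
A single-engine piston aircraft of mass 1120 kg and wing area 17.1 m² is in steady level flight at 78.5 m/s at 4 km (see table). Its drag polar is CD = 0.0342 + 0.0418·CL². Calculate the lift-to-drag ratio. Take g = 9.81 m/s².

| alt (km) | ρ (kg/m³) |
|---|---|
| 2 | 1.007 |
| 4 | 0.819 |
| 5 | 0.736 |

L/D = 6.9

At 4 km, from the table: ρ = 0.819 kg/m³.
In steady level flight, lift balances weight: W = mg = 1120 × 9.81 = 10987 N.
Dynamic pressure q = 0.5 × 0.819 × 78.5² = 2523 Pa.
CL = W/(q·S) = 10987 / (2523 × 17.1) = 0.2546.
CD = 0.0342 + 0.0418 × 0.2546² = 0.03691.
L/D = CL/CD = 0.2546 / 0.03691 = 6.9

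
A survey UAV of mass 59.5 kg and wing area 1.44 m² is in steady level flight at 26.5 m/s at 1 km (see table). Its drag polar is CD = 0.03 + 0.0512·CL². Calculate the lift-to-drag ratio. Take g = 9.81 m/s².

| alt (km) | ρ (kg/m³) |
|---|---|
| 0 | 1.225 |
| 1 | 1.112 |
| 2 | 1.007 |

L/D = 12.2

At 1 km, from the table: ρ = 1.112 kg/m³.
In steady level flight, lift balances weight: W = mg = 59.5 × 9.81 = 583.7 N.
Dynamic pressure q = 0.5 × 1.112 × 26.5² = 390.5 Pa.
CL = W/(q·S) = 583.7 / (390.5 × 1.44) = 1.038.
CD = 0.03 + 0.0512 × 1.038² = 0.08518.
L/D = CL/CD = 1.038 / 0.08518 = 12.2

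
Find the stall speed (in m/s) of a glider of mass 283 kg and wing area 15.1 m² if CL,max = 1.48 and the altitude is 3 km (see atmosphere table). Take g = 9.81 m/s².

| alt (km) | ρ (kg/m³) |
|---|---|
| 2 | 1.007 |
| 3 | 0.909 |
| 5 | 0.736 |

At 3 km, from the table: ρ = 0.909 kg/m³.
Stall occurs when L = W at CL,max. W = mg = 283 × 9.81 = 2776 N.
V_stall = √(2W/(ρ·S·CL,max)) = √(2 × 2776 / (0.909 × 15.1 × 1.48))
V_stall = √273.3 = 16.5 m/s

V_stall = 16.5 m/s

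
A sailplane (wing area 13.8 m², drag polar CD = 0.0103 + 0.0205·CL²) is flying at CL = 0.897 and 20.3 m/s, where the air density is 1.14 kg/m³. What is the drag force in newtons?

D = 86.9 N

CD = 0.0103 + 0.0205 × 0.897² = 0.02679
D = ½ρv²S·CD = ½ × 1.14 × 20.3² × 13.8 × 0.02679 = 86.9 N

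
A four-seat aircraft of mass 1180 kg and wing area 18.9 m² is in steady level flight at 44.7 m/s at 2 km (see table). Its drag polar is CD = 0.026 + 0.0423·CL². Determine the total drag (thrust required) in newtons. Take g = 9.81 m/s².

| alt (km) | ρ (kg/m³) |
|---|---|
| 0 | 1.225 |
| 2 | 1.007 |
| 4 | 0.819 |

D = 792 N

At 2 km, from the table: ρ = 1.007 kg/m³.
Level flight ⇒ L = W = m·g = 1180 × 9.81 = 11576 N.
q = ½ρv² = ½ × 1.007 × 44.7² = 1006 Pa.
Required CL = L/(qS) = 11576/(1006·18.9) = 0.6088.
CD = 0.026 + 0.0423 × 0.6088² = 0.04168.
D = q·S·CD = 1006 × 18.9 × 0.04168 = 792.5 N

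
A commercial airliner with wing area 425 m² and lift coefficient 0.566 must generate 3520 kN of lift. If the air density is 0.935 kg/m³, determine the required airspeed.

v = 177 m/s

L = ½ρv²S·CL ⇒ v = √(2L/(ρ·S·CL))
v = √(2 × 3.52×10^6 / (0.935 × 425 × 0.566)) = √31300 = 177 m/s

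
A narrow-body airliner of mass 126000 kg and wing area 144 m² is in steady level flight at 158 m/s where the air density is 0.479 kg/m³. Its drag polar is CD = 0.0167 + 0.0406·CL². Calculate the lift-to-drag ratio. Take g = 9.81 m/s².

In steady level flight, lift balances weight: W = mg = 126000 × 9.81 = 1.2361×10^6 N.
Dynamic pressure q = 0.5 × 0.479 × 158² = 5979 Pa.
CL = W/(q·S) = 1.2361×10^6 / (5979 × 144) = 1.436.
CD = 0.0167 + 0.0406 × 1.436² = 0.1004.
L/D = CL/CD = 1.436 / 0.1004 = 14.3

L/D = 14.3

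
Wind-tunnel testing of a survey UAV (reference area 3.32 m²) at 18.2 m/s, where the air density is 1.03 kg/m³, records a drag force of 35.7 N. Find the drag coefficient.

CD = 0.063

From D = ½ρv²S·CD, rearranging gives CD = 2D/(ρv²S).
CD = 2 × 35.7 / (1.03 × 18.2² × 3.32) = 0.063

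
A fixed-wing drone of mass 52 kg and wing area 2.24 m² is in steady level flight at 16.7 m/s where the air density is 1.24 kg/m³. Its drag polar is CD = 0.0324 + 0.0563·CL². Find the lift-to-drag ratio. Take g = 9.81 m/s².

L/D = 10.1

Level flight ⇒ L = W = m·g = 52 × 9.81 = 510.12 N.
q = ½ρv² = ½ × 1.24 × 16.7² = 172.9 Pa.
CL = W/(q·S) = 510.12 / (172.9 × 2.24) = 1.317.
CD = 0.0324 + 0.0563 × 1.317² = 0.1301.
L/D = CL/CD = 1.317 / 0.1301 = 10.1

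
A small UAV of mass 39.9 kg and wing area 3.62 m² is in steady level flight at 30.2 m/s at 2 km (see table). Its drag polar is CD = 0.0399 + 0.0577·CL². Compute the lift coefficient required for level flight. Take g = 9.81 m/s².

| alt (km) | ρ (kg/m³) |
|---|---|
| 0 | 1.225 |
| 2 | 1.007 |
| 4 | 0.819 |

CL = 0.235

At 2 km, from the table: ρ = 1.007 kg/m³.
Weight W = mg = 39.9 × 9.81 = 391.42 N; in level flight L = W.
Dynamic pressure q = 0.5 × 1.007 × 30.2² = 459.2 Pa.
CL = 2W/(ρv²S) = 2×391.42/(1.007×30.2²×3.62) = 0.2355.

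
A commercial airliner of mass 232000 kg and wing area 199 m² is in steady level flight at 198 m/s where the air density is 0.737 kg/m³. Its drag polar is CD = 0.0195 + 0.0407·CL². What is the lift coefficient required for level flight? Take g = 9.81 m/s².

Weight W = mg = 232000 × 9.81 = 2.2759×10^6 N; in level flight L = W.
Dynamic pressure q = 0.5 × 0.737 × 198² = 14450 Pa.
CL = W/(q·S) = 2.2759×10^6 / (14450 × 199) = 0.7917.

CL = 0.792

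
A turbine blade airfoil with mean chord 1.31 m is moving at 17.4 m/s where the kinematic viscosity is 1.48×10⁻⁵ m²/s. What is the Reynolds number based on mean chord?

Re = v·c/ν = 17.4 × 1.31 / (1.48×10⁻⁵) = 1.54×10^6

Re = 1.54×10^6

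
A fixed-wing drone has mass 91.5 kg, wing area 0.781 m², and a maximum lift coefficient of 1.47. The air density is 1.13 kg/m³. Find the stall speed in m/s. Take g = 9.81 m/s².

V_stall = 37.2 m/s

At stall, lift equals weight: L = W = m·g = 91.5 × 9.81 = 897.6 N.
V_stall = √(2W/(ρ·S·CL,max)) = √(2 × 897.6 / (1.13 × 0.781 × 1.47))
V_stall = √1384 = 37.2 m/s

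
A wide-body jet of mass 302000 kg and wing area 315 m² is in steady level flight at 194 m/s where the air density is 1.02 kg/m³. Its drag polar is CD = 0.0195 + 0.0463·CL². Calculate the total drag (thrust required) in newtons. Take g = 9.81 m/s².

D = 1.85×10^5 N

Level flight ⇒ L = W = m·g = 302000 × 9.81 = 2.9626×10^6 N.
q = ½ρv² = ½ × 1.02 × 194² = 19190 Pa.
CL = W/(q·S) = 2.9626×10^6 / (19190 × 315) = 0.49.
CD = 0.0195 + 0.0463 × 0.49² = 0.03062.
D = q·S·CD = 19190 × 315 × 0.03062 = 1.851×10^5 N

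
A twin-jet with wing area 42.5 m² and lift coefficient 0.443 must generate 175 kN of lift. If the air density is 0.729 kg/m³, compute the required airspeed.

L = ½ρv²S·CL ⇒ v = √(2L/(ρ·S·CL))
v = √(2 × 1.75×10^5 / (0.729 × 42.5 × 0.443)) = √25500 = 160 m/s

v = 160 m/s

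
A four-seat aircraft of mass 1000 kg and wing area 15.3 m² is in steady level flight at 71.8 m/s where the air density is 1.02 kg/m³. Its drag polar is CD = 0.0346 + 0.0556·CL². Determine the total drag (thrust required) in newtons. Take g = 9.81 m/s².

Weight W = mg = 1000 × 9.81 = 9810 N; in level flight L = W.
Dynamic pressure q = 0.5 × 1.02 × 71.8² = 2629 Pa.
CL = W/(q·S) = 9810 / (2629 × 15.3) = 0.2439.
CD = 0.0346 + 0.0556 × 0.2439² = 0.03791.
D = q·S·CD = 2629 × 15.3 × 0.03791 = 1525 N

D = 1520 N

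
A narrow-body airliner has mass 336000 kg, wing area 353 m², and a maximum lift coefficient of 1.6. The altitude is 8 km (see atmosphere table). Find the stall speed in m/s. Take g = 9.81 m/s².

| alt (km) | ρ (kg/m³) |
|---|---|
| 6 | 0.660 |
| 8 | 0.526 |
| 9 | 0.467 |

V_stall = 149 m/s

At 8 km, from the table: ρ = 0.526 kg/m³.
Stall occurs when L = W at CL,max. W = mg = 336000 × 9.81 = 3.296×10^6 N.
From L = ½ρV²S·CL,max = W: V_stall = √(2W/(ρSCL,max)) = √(2·3.296×10^6/(0.526·353·1.6))
V_stall = √22190 = 149 m/s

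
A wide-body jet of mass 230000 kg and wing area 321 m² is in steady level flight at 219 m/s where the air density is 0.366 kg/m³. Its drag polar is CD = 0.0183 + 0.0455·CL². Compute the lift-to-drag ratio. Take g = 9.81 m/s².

Weight W = mg = 230000 × 9.81 = 2.2563×10^6 N; in level flight L = W.
q = ½ρv² = ½ × 0.366 × 219² = 8777 Pa.
Required CL = L/(qS) = 2.2563×10^6/(8777·321) = 0.8009.
CD = 0.0183 + 0.0455 × 0.8009² = 0.04748.
L/D = CL/CD = 0.8009 / 0.04748 = 16.9

L/D = 16.9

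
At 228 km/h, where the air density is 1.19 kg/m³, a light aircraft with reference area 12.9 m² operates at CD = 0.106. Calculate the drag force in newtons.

D = 3260 N

Convert speed: v = 228 km/h ÷ 3.6 = 63.33 m/s.
Dynamic pressure q = ½ρv² = ½ × 1.19 × 63.33² = 2387 Pa.
D = q·S·CD = 2387 × 12.9 × 0.106 = 3260 N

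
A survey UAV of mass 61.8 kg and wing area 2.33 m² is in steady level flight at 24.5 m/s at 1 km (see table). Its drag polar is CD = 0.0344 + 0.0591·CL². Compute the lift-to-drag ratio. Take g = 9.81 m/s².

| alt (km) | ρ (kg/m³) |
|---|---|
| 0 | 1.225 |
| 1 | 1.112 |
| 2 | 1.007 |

L/D = 11.1

At 1 km, from the table: ρ = 1.112 kg/m³.
Weight W = mg = 61.8 × 9.81 = 606.26 N; in level flight L = W.
q = ½ρv² = ½ × 1.112 × 24.5² = 333.7 Pa.
CL = W/(q·S) = 606.26 / (333.7 × 2.33) = 0.7796.
CD = 0.0344 + 0.0591 × 0.7796² = 0.07032.
L/D = CL/CD = 0.7796 / 0.07032 = 11.1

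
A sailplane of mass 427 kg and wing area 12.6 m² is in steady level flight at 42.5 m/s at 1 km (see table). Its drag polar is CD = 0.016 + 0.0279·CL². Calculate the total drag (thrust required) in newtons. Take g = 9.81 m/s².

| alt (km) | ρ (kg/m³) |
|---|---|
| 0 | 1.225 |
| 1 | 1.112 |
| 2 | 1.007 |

D = 241 N

At 1 km, from the table: ρ = 1.112 kg/m³.
In steady level flight, lift balances weight: W = mg = 427 × 9.81 = 4188.9 N.
Dynamic pressure q = 0.5 × 1.112 × 42.5² = 1004 Pa.
CL = 2W/(ρv²S) = 2×4188.9/(1.112×42.5²×12.6) = 0.331.
CD = 0.016 + 0.0279 × 0.331² = 0.01906.
D = q·S·CD = 1004 × 12.6 × 0.01906 = 241.1 N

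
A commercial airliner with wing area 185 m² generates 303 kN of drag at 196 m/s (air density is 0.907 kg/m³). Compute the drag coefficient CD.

From D = ½ρv²S·CD, rearranging gives CD = 2D/(ρv²S).
CD = 2 × 3.03×10^5 / (0.907 × 196² × 185) = 0.094

CD = 0.094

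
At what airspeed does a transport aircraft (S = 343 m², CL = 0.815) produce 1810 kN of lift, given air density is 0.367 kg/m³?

v = 188 m/s

L = ½ρv²S·CL ⇒ v = √(2L/(ρ·S·CL))
v = √(2 × 1.81×10^6 / (0.367 × 343 × 0.815)) = √35290 = 188 m/s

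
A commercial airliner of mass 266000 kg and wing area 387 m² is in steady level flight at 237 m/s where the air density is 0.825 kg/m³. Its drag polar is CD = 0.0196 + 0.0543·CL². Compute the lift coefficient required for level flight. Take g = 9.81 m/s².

Weight W = mg = 266000 × 9.81 = 2.6095×10^6 N; in level flight L = W.
Dynamic pressure q = 0.5 × 0.825 × 237² = 23170 Pa.
Required CL = L/(qS) = 2.6095×10^6/(23170·387) = 0.291.

CL = 0.291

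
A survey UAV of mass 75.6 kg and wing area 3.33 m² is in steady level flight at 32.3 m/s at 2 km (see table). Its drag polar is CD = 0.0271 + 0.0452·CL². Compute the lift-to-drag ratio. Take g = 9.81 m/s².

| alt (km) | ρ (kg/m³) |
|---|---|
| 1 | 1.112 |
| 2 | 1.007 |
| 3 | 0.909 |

At 2 km, from the table: ρ = 1.007 kg/m³.
Weight W = mg = 75.6 × 9.81 = 741.64 N; in level flight L = W.
Dynamic pressure q = 0.5 × 1.007 × 32.3² = 525.3 Pa.
CL = 2W/(ρv²S) = 2×741.64/(1.007×32.3²×3.33) = 0.424.
CD = 0.0271 + 0.0452 × 0.424² = 0.03522.
L/D = CL/CD = 0.424 / 0.03522 = 12

L/D = 12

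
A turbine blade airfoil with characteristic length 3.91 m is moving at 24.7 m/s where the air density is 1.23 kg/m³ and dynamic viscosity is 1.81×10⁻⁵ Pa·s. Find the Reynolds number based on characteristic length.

Re = 6.56×10^6

Re = ρ·v·c/μ = 1.23 × 24.7 × 3.91 / (1.81×10⁻⁵) = 6.56×10^6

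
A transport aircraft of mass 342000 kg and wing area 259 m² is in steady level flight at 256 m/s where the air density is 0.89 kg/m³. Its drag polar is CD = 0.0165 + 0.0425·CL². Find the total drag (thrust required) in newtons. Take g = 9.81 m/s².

D = 1.88×10^5 N

Weight W = mg = 342000 × 9.81 = 3.355×10^6 N; in level flight L = W.
q = ½ρv² = ½ × 0.89 × 256² = 29160 Pa.
CL = 2W/(ρv²S) = 2×3.355×10^6/(0.89×256²×259) = 0.4442.
CD = 0.0165 + 0.0425 × 0.4442² = 0.02488.
D = q·S·CD = 29160 × 259 × 0.02488 = 1.88×10^5 N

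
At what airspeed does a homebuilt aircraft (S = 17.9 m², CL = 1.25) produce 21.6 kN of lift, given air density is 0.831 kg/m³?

L = ½ρv²S·CL ⇒ v = √(2L/(ρ·S·CL))
v = √(2 × 21600 / (0.831 × 17.9 × 1.25)) = √2323 = 48.2 m/s

v = 48.2 m/s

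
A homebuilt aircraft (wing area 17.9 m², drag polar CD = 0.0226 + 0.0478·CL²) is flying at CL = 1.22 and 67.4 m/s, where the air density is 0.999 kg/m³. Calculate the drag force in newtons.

D = 3810 N

CD = 0.0226 + 0.0478 × 1.22² = 0.09375
D = ½ρv²S·CD = ½ × 0.999 × 67.4² × 17.9 × 0.09375 = 3810 N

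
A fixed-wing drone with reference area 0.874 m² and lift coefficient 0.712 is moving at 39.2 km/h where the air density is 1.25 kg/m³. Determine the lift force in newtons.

L = 46.1 N

Convert speed: v = 39.2 km/h ÷ 3.6 = 10.89 m/s.
L = ½ρv²S·CL = ½ × 1.25 × 10.89² × 0.874 × 0.712 = 46.1 N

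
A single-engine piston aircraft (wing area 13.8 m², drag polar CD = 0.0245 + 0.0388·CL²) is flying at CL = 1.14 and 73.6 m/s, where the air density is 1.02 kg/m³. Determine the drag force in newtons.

CD = 0.0245 + 0.0388 × 1.14² = 0.07492
D = ½ρv²S·CD = ½ × 1.02 × 73.6² × 13.8 × 0.07492 = 2860 N

D = 2860 N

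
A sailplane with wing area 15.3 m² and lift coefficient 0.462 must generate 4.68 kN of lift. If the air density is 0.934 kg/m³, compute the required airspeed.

v = 37.7 m/s

L = ½ρv²S·CL ⇒ v = √(2L/(ρ·S·CL))
v = √(2 × 4680 / (0.934 × 15.3 × 0.462)) = √1418 = 37.7 m/s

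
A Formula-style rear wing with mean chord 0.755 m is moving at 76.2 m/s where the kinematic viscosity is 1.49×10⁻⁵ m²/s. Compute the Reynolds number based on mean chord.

Re = 3.86×10^6

Re = v·c/ν = 76.2 × 0.755 / (1.49×10⁻⁵) = 3.86×10^6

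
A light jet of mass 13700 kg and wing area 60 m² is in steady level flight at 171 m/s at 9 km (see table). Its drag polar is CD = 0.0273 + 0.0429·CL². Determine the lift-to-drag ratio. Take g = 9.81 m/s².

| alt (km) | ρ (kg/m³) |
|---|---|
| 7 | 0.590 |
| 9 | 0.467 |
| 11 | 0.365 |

L/D = 10.3

At 9 km, from the table: ρ = 0.467 kg/m³.
Weight W = mg = 13700 × 9.81 = 1.344×10^5 N; in level flight L = W.
q = ½ρv² = ½ × 0.467 × 171² = 6828 Pa.
CL = W/(q·S) = 1.344×10^5 / (6828 × 60) = 0.3281.
CD = 0.0273 + 0.0429 × 0.3281² = 0.03192.
L/D = CL/CD = 0.3281 / 0.03192 = 10.3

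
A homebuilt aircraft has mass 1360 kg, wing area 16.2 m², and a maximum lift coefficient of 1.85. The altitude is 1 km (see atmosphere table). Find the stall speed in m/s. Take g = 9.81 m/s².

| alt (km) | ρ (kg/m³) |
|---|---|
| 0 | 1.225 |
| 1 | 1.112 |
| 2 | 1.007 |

At 1 km, from the table: ρ = 1.112 kg/m³.
Stall occurs when L = W at CL,max. W = mg = 1360 × 9.81 = 13340 N.
From L = ½ρV²S·CL,max = W: V_stall = √(2W/(ρSCL,max)) = √(2·13340/(1.112·16.2·1.85))
V_stall = √800.7 = 28.3 m/s

V_stall = 28.3 m/s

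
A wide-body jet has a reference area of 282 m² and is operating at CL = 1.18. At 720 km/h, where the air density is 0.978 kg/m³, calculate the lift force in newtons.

Convert speed: v = 720 km/h ÷ 3.6 = 200 m/s.
L = ½ρv²S·CL = ½ × 0.978 × 200² × 282 × 1.18 = 6.51×10^6 N ≈ 6510 kN

L = 6.51×10^6 N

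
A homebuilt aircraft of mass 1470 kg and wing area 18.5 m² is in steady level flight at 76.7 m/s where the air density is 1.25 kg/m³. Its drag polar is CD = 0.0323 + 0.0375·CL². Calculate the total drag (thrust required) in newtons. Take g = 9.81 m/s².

D = 2310 N

In steady level flight, lift balances weight: W = mg = 1470 × 9.81 = 14421 N.
q = ½ρv² = ½ × 1.25 × 76.7² = 3677 Pa.
Required CL = L/(qS) = 14421/(3677·18.5) = 0.212.
CD = 0.0323 + 0.0375 × 0.212² = 0.03399.
D = q·S·CD = 3677 × 18.5 × 0.03399 = 2312 N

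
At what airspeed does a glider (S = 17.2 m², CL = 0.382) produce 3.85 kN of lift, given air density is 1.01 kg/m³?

v = 34.1 m/s

L = ½ρv²S·CL ⇒ v = √(2L/(ρ·S·CL))
v = √(2 × 3850 / (1.01 × 17.2 × 0.382)) = √1160 = 34.1 m/s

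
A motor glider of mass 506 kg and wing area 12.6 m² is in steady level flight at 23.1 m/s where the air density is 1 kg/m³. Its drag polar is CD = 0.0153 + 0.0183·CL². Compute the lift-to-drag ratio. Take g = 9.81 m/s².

Level flight ⇒ L = W = m·g = 506 × 9.81 = 4963.9 N.
Dynamic pressure q = 0.5 × 1 × 23.1² = 266.8 Pa.
CL = W/(q·S) = 4963.9 / (266.8 × 12.6) = 1.477.
CD = 0.0153 + 0.0183 × 1.477² = 0.0552.
L/D = CL/CD = 1.477 / 0.0552 = 26.8

L/D = 26.8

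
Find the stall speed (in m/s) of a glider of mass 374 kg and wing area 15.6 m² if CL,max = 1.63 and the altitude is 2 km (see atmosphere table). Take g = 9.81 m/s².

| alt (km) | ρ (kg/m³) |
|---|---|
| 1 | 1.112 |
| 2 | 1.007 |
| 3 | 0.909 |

At 2 km, from the table: ρ = 1.007 kg/m³.
Weight W = mg = 374 × 9.81 = 3669 N.
From L = ½ρV²S·CL,max = W: V_stall = √(2W/(ρSCL,max)) = √(2·3669/(1.007·15.6·1.63))
V_stall = √286.6 = 16.9 m/s

V_stall = 16.9 m/s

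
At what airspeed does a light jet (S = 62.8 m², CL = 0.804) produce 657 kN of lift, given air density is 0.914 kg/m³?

v = 169 m/s

L = ½ρv²S·CL ⇒ v = √(2L/(ρ·S·CL))
v = √(2 × 6.57×10^5 / (0.914 × 62.8 × 0.804)) = √28470 = 169 m/s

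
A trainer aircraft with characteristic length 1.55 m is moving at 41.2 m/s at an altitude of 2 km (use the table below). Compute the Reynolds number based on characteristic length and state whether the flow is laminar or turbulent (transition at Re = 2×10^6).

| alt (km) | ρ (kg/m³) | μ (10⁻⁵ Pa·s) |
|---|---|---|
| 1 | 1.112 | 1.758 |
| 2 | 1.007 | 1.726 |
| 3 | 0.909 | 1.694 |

At 2 km, from the table: ρ = 1.007 kg/m³, μ = 1.726×10⁻⁵ Pa·s.
Re = ρ·v·c/μ = 1.007 × 41.2 × 1.55 / (1.726×10⁻⁵) = 3.73×10^6
Since 3.73×10^6 > 2×10^6, the flow is turbulent.

Re = 3.73×10^6 (turbulent)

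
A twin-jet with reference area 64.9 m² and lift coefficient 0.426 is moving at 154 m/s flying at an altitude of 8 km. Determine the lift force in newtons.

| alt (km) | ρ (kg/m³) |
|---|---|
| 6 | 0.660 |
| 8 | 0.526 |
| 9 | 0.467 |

At 8 km, from the table: ρ = 0.526 kg/m³.
Dynamic pressure q = ½ρv² = ½ × 0.526 × 154² = 6237 Pa.
L = q·S·CL = 6237 × 64.9 × 0.426 = 1.72×10^5 N ≈ 172 kN

L = 1.72×10^5 N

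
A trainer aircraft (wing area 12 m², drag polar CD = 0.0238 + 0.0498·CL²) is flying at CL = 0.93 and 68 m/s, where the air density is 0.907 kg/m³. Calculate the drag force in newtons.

CD = 0.0238 + 0.0498 × 0.93² = 0.06687
D = ½ρv²S·CD = ½ × 0.907 × 68² × 12 × 0.06687 = 1680 N

D = 1680 N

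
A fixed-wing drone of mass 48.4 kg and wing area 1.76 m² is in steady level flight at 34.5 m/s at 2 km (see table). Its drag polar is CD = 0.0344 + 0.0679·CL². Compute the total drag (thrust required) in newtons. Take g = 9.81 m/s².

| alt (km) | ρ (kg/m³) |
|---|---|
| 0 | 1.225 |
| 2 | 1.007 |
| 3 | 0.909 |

At 2 km, from the table: ρ = 1.007 kg/m³.
In steady level flight, lift balances weight: W = mg = 48.4 × 9.81 = 474.8 N.
Dynamic pressure q = 0.5 × 1.007 × 34.5² = 599.3 Pa.
CL = W/(q·S) = 474.8 / (599.3 × 1.76) = 0.4502.
CD = 0.0344 + 0.0679 × 0.4502² = 0.04816.
D = q·S·CD = 599.3 × 1.76 × 0.04816 = 50.8 N

D = 50.8 N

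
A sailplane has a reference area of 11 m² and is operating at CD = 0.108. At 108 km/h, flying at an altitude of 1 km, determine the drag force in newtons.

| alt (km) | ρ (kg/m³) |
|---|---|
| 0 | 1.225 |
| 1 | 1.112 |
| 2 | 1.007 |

D = 594 N

At 1 km, from the table: ρ = 1.112 kg/m³.
Convert speed: v = 108 km/h ÷ 3.6 = 30 m/s.
Dynamic pressure q = ½ρv² = ½ × 1.112 × 30² = 500.4 Pa.
D = q·S·CD = 500.4 × 11 × 0.108 = 594 N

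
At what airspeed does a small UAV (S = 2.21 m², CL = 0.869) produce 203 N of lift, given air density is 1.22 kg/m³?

v = 13.2 m/s

L = ½ρv²S·CL ⇒ v = √(2L/(ρ·S·CL))
v = √(2 × 203 / (1.22 × 2.21 × 0.869)) = √173.3 = 13.2 m/s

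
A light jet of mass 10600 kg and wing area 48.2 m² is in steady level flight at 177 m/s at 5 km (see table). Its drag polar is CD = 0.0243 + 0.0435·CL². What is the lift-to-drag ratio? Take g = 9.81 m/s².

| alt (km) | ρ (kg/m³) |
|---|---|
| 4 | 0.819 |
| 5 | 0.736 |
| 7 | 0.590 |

L/D = 7.25

At 5 km, from the table: ρ = 0.736 kg/m³.
Weight W = mg = 10600 × 9.81 = 1.0399×10^5 N; in level flight L = W.
q = ½ρv² = ½ × 0.736 × 177² = 11530 Pa.
CL = W/(q·S) = 1.0399×10^5 / (11530 × 48.2) = 0.1871.
CD = 0.0243 + 0.0435 × 0.1871² = 0.02582.
L/D = CL/CD = 0.1871 / 0.02582 = 7.25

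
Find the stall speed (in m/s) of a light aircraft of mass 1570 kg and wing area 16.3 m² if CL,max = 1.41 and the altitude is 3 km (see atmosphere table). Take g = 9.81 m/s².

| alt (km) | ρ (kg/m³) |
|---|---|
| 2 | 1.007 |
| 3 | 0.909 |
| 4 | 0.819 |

V_stall = 38.4 m/s

At 3 km, from the table: ρ = 0.909 kg/m³.
Stall occurs when L = W at CL,max. W = mg = 1570 × 9.81 = 15400 N.
V_stall = √(2W/(ρ·S·CL,max)) = √(2 × 15400 / (0.909 × 16.3 × 1.41))
V_stall = √1474 = 38.4 m/s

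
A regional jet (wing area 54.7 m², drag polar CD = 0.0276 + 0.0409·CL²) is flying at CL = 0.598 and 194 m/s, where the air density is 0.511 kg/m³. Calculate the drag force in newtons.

D = 22200 N

CD = 0.0276 + 0.0409 × 0.598² = 0.04223
D = ½ρv²S·CD = ½ × 0.511 × 194² × 54.7 × 0.04223 = 22200 N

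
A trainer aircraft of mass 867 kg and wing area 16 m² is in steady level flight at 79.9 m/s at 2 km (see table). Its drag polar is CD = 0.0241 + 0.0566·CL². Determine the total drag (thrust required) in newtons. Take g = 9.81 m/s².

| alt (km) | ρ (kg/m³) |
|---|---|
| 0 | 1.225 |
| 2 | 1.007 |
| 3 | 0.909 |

D = 1320 N

At 2 km, from the table: ρ = 1.007 kg/m³.
Level flight ⇒ L = W = m·g = 867 × 9.81 = 8505.3 N.
Dynamic pressure q = 0.5 × 1.007 × 79.9² = 3214 Pa.
CL = 2W/(ρv²S) = 2×8505.3/(1.007×79.9²×16) = 0.1654.
CD = 0.0241 + 0.0566 × 0.1654² = 0.02565.
D = q·S·CD = 3214 × 16 × 0.02565 = 1319 N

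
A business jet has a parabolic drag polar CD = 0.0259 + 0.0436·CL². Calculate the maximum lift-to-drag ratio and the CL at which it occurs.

For CD = CD0 + K·CL², (L/D)max occurs at CL* = √(CD0/K) and equals 1/(2√(K·CD0)).
(L/D)max = 1/(2√(0.0436 × 0.0259)) = 1/(2 × 0.0336) = 14.9
CL* = √(0.0259/0.0436) = 0.771

(L/D)max = 14.9, at CL = 0.771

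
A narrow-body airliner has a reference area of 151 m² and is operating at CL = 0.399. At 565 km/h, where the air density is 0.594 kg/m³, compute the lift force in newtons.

Convert speed: v = 565 km/h ÷ 3.6 = 156.9 m/s.
Dynamic pressure q = ½ρv² = ½ × 0.594 × 156.9² = 7316 Pa.
L = q·S·CL = 7316 × 151 × 0.399 = 4.41×10^5 N ≈ 441 kN

L = 4.41×10^5 N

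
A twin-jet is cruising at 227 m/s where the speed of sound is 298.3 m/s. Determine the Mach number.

M = 0.761

M = v/a = 227 / 298.3 = 0.761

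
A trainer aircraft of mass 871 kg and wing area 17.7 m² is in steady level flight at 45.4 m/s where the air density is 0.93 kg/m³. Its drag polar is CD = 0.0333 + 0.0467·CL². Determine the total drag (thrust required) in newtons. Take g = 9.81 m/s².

D = 766 N

In steady level flight, lift balances weight: W = mg = 871 × 9.81 = 8544.5 N.
Dynamic pressure q = 0.5 × 0.93 × 45.4² = 958.4 Pa.
CL = W/(q·S) = 8544.5 / (958.4 × 17.7) = 0.5037.
CD = 0.0333 + 0.0467 × 0.5037² = 0.04515.
D = q·S·CD = 958.4 × 17.7 × 0.04515 = 765.9 N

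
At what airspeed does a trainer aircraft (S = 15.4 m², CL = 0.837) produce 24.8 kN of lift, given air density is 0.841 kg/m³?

v = 67.6 m/s

L = ½ρv²S·CL ⇒ v = √(2L/(ρ·S·CL))
v = √(2 × 24800 / (0.841 × 15.4 × 0.837)) = √4576 = 67.6 m/s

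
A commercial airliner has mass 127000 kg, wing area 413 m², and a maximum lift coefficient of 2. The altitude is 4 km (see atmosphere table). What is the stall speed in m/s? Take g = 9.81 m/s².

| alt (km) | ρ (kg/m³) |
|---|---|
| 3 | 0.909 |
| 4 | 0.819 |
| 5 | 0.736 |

At 4 km, from the table: ρ = 0.819 kg/m³.
Stall occurs when L = W at CL,max. W = mg = 127000 × 9.81 = 1.246×10^6 N.
V_stall = √(2W/(ρ·S·CL,max)) = √(2 × 1.246×10^6 / (0.819 × 413 × 2))
V_stall = √3683 = 60.7 m/s

V_stall = 60.7 m/s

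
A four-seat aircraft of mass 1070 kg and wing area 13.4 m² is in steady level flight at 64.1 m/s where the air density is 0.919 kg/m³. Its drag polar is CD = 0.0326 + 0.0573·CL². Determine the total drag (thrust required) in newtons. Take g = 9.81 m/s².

D = 1070 N

Level flight ⇒ L = W = m·g = 1070 × 9.81 = 10497 N.
q = ½ρv² = ½ × 0.919 × 64.1² = 1888 Pa.
CL = 2W/(ρv²S) = 2×10497/(0.919×64.1²×13.4) = 0.4149.
CD = 0.0326 + 0.0573 × 0.4149² = 0.04246.
D = q·S·CD = 1888 × 13.4 × 0.04246 = 1074 N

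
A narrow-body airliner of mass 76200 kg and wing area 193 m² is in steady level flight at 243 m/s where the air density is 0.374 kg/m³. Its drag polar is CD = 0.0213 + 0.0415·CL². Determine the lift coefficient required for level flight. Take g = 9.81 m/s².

CL = 0.351

In steady level flight, lift balances weight: W = mg = 76200 × 9.81 = 7.4752×10^5 N.
q = ½ρv² = ½ × 0.374 × 243² = 11040 Pa.
Required CL = L/(qS) = 7.4752×10^5/(11040·193) = 0.3508.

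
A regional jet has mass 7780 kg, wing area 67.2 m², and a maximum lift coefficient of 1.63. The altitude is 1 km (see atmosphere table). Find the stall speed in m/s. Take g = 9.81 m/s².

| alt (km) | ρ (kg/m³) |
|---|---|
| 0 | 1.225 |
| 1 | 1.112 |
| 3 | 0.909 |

At 1 km, from the table: ρ = 1.112 kg/m³.
Weight W = mg = 7780 × 9.81 = 76320 N.
From L = ½ρV²S·CL,max = W: V_stall = √(2W/(ρSCL,max)) = √(2·76320/(1.112·67.2·1.63))
V_stall = √1253 = 35.4 m/s

V_stall = 35.4 m/s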